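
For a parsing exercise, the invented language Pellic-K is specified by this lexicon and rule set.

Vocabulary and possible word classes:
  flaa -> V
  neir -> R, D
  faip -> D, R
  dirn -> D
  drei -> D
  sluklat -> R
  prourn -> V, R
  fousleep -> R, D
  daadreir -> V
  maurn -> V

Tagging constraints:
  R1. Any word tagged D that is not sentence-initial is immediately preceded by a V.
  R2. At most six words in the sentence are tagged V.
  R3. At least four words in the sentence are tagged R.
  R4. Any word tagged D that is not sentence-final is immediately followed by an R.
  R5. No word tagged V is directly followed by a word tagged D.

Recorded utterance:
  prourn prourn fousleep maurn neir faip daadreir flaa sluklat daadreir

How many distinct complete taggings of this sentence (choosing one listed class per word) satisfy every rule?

4

Candidates per position — 1:prourn {V,R}; 2:prourn {V,R}; 3:fousleep {R,D}; 4:maurn {V}; 5:neir {R,D}; 6:faip {D,R}; 7:daadreir {V}; 8:flaa {V}; 9:sluklat {R}; 10:daadreir {V}.
There are 32 candidate sequences in total.
The sequences that satisfy every rule: V V R V R R V V R V; V R R V R R V V R V; R V R V R R V V R V; R R R V R R V V R V.
Count = 4.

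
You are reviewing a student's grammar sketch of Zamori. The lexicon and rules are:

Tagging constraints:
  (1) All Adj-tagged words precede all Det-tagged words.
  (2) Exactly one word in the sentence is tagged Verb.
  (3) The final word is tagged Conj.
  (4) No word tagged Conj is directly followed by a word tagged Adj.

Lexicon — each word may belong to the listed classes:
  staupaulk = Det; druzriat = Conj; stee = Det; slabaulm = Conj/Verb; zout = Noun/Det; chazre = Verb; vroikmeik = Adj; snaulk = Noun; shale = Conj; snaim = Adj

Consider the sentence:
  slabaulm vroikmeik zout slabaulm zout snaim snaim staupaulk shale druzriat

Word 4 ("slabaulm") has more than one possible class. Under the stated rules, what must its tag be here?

Candidates per position — 1:slabaulm {Conj,Verb}; 2:vroikmeik {Adj}; 3:zout {Noun,Det}; 4:slabaulm {Conj,Verb}; 5:zout {Noun,Det}; 6:snaim {Adj}; 7:snaim {Adj}; 8:staupaulk {Det}; 9:shale {Conj}; 10:druzriat {Conj}.
If word 1 were Conj, no tagging could satisfy rule 4; so word 1 is Verb.
If word 3 were Det, no tagging could satisfy rule 1; so word 3 is Noun.
If word 4 were Verb, no tagging could satisfy rule 2; so word 4 is Conj.
If word 5 were Det, no tagging could satisfy rule 1; so word 5 is Noun.
That leaves exactly one tagging: Verb Adj Noun Conj Noun Adj Adj Det Conj Conj.
Checking: rule 1 ✓; rule 2 ✓; rule 3 ✓; rule 4 ✓.

Conj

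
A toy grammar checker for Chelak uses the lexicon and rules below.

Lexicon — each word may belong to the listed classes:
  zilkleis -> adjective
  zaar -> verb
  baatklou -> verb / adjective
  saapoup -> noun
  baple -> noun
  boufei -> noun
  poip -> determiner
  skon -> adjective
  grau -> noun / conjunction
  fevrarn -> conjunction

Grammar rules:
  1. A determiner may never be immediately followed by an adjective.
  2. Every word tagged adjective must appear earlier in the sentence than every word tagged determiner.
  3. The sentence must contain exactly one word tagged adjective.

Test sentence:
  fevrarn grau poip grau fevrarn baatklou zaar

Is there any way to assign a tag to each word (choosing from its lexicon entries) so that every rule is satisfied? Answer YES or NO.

NO

Candidates per position — 1:fevrarn {conjunction}; 2:grau {noun,conjunction}; 3:poip {determiner}; 4:grau {noun,conjunction}; 5:fevrarn {conjunction}; 6:baatklou {verb,adjective}; 7:zaar {verb}.
Every candidate sequence violates at least one rule; no consistent tagging exists.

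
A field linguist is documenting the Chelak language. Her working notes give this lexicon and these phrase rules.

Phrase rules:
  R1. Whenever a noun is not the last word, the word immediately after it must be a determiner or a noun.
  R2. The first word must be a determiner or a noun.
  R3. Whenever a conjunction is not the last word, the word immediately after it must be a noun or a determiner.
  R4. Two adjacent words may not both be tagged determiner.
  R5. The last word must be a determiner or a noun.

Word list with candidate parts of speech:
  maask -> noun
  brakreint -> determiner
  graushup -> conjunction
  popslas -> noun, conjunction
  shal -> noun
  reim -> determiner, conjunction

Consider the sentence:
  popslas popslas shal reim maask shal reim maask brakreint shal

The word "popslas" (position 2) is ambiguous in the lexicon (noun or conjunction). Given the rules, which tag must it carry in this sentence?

Candidates per position — 1:popslas {noun,conjunction}; 2:popslas {noun,conjunction}; 3:shal {noun}; 4:reim {determiner,conjunction}; 5:maask {noun}; 6:shal {noun}; 7:reim {determiner,conjunction}; 8:maask {noun}; 9:brakreint {determiner}; 10:shal {noun}.
Position 1: tagging it conjunction would leave rule 2 unsatisfiable, so it must be noun.
Position 2: tagging it conjunction would leave rule 1 unsatisfiable, so it must be noun.
Position 4: tagging it conjunction would leave rule 1 unsatisfiable, so it must be determiner.
Position 7: tagging it conjunction would leave rule 1 unsatisfiable, so it must be determiner.
The only consistent sequence is: noun noun noun determiner noun noun determiner noun determiner noun.
Verifying each rule — rule 1 ✓; rule 2 ✓; rule 3 ✓; rule 4 ✓; rule 5 ✓.

noun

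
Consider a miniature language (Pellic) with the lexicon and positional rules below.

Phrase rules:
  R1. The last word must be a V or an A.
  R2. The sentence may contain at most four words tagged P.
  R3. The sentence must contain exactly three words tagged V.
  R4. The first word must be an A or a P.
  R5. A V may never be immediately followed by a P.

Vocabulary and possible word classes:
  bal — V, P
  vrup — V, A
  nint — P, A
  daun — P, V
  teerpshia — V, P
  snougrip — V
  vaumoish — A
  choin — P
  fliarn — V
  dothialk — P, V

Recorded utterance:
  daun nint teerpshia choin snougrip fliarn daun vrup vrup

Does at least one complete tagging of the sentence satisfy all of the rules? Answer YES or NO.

Candidates per position — 1:daun {P,V}; 2:nint {P,A}; 3:teerpshia {V,P}; 4:choin {P}; 5:snougrip {V}; 6:fliarn {V}; 7:daun {P,V}; 8:vrup {V,A}; 9:vrup {V,A}.
One satisfying assignment: P P P P V V V A A.
Verifying each rule — rule 1 satisfied; rule 2 satisfied; rule 3 satisfied; rule 4 satisfied; rule 5 satisfied.

YES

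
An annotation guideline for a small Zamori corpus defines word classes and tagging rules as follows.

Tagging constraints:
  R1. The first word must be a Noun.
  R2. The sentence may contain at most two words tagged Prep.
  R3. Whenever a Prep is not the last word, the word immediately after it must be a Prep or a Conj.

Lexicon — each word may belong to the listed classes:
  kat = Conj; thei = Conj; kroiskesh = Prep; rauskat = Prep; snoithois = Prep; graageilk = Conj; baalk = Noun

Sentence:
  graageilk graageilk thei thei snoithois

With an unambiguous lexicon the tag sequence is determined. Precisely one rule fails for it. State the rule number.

Fixed tagging: Conj Conj Conj Conj Prep.
Checking each rule: R1 violated, R2 holds, R3 holds.
Only rule 1 fails.

1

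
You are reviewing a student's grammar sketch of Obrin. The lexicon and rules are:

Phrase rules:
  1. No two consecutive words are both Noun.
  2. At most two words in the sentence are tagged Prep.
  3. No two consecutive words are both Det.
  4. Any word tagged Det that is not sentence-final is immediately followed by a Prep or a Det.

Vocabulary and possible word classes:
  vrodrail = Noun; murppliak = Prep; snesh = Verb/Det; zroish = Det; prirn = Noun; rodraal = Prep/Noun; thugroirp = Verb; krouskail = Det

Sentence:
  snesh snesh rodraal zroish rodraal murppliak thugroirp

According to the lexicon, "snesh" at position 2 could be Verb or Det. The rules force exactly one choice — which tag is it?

Candidates per position — 1:snesh {Verb,Det}; 2:snesh {Verb,Det}; 3:rodraal {Prep,Noun}; 4:zroish {Det}; 5:rodraal {Prep,Noun}; 6:murppliak {Prep}; 7:thugroirp {Verb}.
Position 5: Noun is ruled out by rule 4; that leaves Prep.
Position 3: Prep is ruled out by rule 2; that leaves Noun.
Position 1: Det is ruled out by rule 4; that leaves Verb.
Position 2: Det is ruled out by rule 4; that leaves Verb.
The only consistent sequence is: Verb Verb Noun Det Prep Prep Verb.
Checking: rule 1 holds; rule 2 holds; rule 3 holds; rule 4 holds.

Verb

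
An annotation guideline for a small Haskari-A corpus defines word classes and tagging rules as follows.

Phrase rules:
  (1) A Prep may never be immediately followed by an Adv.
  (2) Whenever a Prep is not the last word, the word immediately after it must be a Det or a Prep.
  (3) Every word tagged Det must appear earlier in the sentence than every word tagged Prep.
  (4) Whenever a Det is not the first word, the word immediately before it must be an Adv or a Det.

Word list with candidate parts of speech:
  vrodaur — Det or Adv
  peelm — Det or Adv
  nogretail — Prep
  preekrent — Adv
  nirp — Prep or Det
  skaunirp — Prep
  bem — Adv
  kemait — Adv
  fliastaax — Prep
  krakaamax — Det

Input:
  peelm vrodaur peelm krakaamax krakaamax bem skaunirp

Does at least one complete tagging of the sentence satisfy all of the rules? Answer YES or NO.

YES

Candidates per position — 1:peelm {Det,Adv}; 2:vrodaur {Det,Adv}; 3:peelm {Det,Adv}; 4:krakaamax {Det}; 5:krakaamax {Det}; 6:bem {Adv}; 7:skaunirp {Prep}.
One satisfying assignment: Adv Adv Adv Det Det Adv Prep.
Rule-by-rule: rule 1 satisfied; rule 2 satisfied; rule 3 satisfied; rule 4 satisfied.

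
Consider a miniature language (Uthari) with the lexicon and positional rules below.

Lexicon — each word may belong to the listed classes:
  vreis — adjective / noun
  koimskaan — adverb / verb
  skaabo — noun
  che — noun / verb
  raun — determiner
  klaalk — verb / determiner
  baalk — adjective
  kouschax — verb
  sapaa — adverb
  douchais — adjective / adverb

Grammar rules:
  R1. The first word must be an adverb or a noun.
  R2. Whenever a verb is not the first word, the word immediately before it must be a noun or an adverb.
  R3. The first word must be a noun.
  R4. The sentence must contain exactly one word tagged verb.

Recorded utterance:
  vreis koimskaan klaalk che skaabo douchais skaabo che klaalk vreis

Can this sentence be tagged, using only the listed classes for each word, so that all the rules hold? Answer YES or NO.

Candidates per position — 1:vreis {adjective,noun}; 2:koimskaan {adverb,verb}; 3:klaalk {verb,determiner}; 4:che {noun,verb}; 5:skaabo {noun}; 6:douchais {adjective,adverb}; 7:skaabo {noun}; 8:che {noun,verb}; 9:klaalk {verb,determiner}; 10:vreis {adjective,noun}.
One satisfying assignment: noun verb determiner noun noun adjective noun noun determiner adjective.
Checking: rule 1 satisfied; rule 2 satisfied; rule 3 satisfied; rule 4 satisfied.

YES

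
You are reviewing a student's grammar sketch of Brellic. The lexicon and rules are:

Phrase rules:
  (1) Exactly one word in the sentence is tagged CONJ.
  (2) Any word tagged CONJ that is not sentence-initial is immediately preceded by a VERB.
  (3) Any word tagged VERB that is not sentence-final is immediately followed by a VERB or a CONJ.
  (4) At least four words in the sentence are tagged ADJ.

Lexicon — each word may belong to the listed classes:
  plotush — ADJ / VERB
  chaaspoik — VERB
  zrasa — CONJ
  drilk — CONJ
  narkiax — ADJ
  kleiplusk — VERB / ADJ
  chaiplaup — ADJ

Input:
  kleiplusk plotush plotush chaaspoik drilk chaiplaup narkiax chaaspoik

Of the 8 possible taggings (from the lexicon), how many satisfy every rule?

2

Candidates per position — 1:kleiplusk {VERB,ADJ}; 2:plotush {ADJ,VERB}; 3:plotush {ADJ,VERB}; 4:chaaspoik {VERB}; 5:drilk {CONJ}; 6:chaiplaup {ADJ}; 7:narkiax {ADJ}; 8:chaaspoik {VERB}.
There are 8 candidate sequences in total.
The sequences that satisfy every rule: ADJ ADJ ADJ VERB CONJ ADJ ADJ VERB; ADJ ADJ VERB VERB CONJ ADJ ADJ VERB.
Count = 2.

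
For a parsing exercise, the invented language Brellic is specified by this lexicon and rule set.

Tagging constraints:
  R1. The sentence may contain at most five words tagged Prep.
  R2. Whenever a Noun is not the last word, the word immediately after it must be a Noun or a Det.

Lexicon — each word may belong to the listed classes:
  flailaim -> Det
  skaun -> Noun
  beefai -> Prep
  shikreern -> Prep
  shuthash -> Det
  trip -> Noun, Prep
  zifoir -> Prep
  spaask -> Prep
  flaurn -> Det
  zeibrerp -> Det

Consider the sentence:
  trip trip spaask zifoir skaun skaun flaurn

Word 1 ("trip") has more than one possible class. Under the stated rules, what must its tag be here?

Prep

Candidates per position — 1:trip {Noun,Prep}; 2:trip {Noun,Prep}; 3:spaask {Prep}; 4:zifoir {Prep}; 5:skaun {Noun}; 6:skaun {Noun}; 7:flaurn {Det}.
At position 1, choosing Noun makes rule 2 impossible to satisfy; hence Prep.
At position 2, choosing Noun makes rule 2 impossible to satisfy; hence Prep.
That leaves exactly one tagging: Prep Prep Prep Prep Noun Noun Det.
Checking: rule 1 ok; rule 2 ok.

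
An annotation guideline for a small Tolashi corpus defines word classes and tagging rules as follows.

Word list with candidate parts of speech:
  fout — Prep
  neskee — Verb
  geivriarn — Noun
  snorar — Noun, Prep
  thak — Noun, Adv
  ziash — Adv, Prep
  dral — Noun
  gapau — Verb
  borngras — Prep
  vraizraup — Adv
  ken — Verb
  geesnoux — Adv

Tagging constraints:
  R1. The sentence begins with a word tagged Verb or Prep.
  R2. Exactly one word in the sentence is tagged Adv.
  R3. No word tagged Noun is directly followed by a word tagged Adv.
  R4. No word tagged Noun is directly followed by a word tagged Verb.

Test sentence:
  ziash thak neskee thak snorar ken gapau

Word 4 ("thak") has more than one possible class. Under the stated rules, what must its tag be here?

Noun

Candidates per position — 1:ziash {Adv,Prep}; 2:thak {Noun,Adv}; 3:neskee {Verb}; 4:thak {Noun,Adv}; 5:snorar {Noun,Prep}; 6:ken {Verb}; 7:gapau {Verb}.
At position 1, choosing Adv makes rule 1 impossible to satisfy; hence Prep.
At position 2, choosing Noun makes rule 4 impossible to satisfy; hence Adv.
At position 4, choosing Adv makes rule 2 impossible to satisfy; hence Noun.
At position 5, choosing Noun makes rule 4 impossible to satisfy; hence Prep.
That leaves exactly one tagging: Prep Adv Verb Noun Prep Verb Verb.
Verifying each rule — rule 1 satisfied; rule 2 satisfied; rule 3 satisfied; rule 4 satisfied.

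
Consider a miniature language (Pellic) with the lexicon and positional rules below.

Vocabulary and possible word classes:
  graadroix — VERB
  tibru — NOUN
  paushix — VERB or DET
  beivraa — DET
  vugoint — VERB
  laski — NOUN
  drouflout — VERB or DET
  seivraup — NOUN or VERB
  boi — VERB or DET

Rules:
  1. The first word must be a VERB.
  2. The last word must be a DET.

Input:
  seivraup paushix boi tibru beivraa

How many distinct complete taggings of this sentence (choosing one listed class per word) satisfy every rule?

4

Candidates per position — 1:seivraup {NOUN,VERB}; 2:paushix {VERB,DET}; 3:boi {VERB,DET}; 4:tibru {NOUN}; 5:beivraa {DET}.
There are 8 candidate sequences in total.
The sequences that satisfy every rule: VERB VERB VERB NOUN DET; VERB VERB DET NOUN DET; VERB DET VERB NOUN DET; VERB DET DET NOUN DET.
Count = 4.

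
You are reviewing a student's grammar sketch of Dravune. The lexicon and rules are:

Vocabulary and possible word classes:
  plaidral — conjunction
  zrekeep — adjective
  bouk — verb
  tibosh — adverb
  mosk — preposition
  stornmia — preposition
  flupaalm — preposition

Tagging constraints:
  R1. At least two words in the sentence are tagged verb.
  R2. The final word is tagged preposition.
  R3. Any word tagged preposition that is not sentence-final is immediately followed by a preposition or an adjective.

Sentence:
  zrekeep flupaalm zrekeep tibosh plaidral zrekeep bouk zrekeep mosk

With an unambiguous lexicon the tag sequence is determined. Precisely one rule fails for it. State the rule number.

Fixed tagging: adjective preposition adjective adverb conjunction adjective verb adjective preposition.
Checking each rule: R1 fail, R2 pass, R3 pass.
Only rule 1 fails.

1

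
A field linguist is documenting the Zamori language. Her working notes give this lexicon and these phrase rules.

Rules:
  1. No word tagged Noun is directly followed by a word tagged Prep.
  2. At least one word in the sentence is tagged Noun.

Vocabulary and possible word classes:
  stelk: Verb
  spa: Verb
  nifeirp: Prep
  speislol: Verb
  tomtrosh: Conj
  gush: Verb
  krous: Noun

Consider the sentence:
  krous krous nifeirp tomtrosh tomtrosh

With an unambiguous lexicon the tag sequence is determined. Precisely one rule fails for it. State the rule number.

1

Fixed tagging: Noun Noun Prep Conj Conj.
Rule check: R1 violated, R2 holds.
Only rule 1 fails.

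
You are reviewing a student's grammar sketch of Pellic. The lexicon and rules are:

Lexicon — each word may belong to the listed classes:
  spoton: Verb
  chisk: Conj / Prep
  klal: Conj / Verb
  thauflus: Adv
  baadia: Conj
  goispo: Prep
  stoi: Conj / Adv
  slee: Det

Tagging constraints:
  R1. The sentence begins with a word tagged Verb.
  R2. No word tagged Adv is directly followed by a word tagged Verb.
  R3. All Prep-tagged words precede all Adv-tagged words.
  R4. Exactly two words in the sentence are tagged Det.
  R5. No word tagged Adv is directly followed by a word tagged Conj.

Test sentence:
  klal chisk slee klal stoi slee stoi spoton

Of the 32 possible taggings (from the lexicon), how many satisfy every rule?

Candidates per position — 1:klal {Conj,Verb}; 2:chisk {Conj,Prep}; 3:slee {Det}; 4:klal {Conj,Verb}; 5:stoi {Conj,Adv}; 6:slee {Det}; 7:stoi {Conj,Adv}; 8:spoton {Verb}.
There are 32 candidate sequences in total.
Checking each against the rules leaves 8 sequences.
Count = 8.

8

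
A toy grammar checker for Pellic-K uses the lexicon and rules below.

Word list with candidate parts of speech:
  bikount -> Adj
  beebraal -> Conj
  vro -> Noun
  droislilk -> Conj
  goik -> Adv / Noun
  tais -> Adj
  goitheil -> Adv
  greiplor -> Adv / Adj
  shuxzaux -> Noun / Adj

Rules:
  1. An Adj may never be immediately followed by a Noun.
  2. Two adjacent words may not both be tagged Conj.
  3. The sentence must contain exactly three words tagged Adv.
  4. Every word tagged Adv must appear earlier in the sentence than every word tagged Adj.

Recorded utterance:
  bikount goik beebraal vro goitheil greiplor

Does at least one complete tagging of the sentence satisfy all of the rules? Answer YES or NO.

NO

Candidates per position — 1:bikount {Adj}; 2:goik {Adv,Noun}; 3:beebraal {Conj}; 4:vro {Noun}; 5:goitheil {Adv}; 6:greiplor {Adv,Adj}.
Rule 4 cannot be satisfied by any choice of tags from the lexicon.
So there is no consistent tagging.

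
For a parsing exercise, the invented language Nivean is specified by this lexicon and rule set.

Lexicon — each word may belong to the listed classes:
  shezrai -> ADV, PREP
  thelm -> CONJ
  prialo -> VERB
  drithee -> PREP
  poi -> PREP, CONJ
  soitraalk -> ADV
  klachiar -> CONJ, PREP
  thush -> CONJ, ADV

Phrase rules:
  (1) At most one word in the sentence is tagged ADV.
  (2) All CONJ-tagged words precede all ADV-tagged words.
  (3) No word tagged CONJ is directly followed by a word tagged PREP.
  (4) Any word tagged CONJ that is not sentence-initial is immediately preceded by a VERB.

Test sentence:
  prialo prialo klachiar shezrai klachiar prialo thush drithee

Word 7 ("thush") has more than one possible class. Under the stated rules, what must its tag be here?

Candidates per position — 1:prialo {VERB}; 2:prialo {VERB}; 3:klachiar {CONJ,PREP}; 4:shezrai {ADV,PREP}; 5:klachiar {CONJ,PREP}; 6:prialo {VERB}; 7:thush {CONJ,ADV}; 8:drithee {PREP}.
If word 5 were CONJ, no tagging could satisfy rule 4; so word 5 is PREP.
If word 7 were CONJ, no tagging could satisfy rule 3; so word 7 is ADV.
If word 4 were ADV, no tagging could satisfy rule 1; so word 4 is PREP.
If word 3 were CONJ, no tagging could satisfy rule 3; so word 3 is PREP.
The only consistent sequence is: VERB VERB PREP PREP PREP VERB ADV PREP.
Verifying each rule — rule 1 satisfied; rule 2 satisfied; rule 3 satisfied; rule 4 satisfied.

ADV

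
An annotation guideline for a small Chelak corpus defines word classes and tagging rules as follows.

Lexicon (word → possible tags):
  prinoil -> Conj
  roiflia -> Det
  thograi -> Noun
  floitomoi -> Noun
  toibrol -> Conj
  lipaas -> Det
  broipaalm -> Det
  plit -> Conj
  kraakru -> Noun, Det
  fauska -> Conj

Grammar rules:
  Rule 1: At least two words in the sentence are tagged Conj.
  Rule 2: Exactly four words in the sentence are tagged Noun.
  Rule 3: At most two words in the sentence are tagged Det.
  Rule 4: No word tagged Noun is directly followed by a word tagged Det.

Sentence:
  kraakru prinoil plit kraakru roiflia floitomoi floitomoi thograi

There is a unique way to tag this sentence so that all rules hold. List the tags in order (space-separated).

Candidates per position — 1:kraakru {Noun,Det}; 2:prinoil {Conj}; 3:plit {Conj}; 4:kraakru {Noun,Det}; 5:roiflia {Det}; 6:floitomoi {Noun}; 7:floitomoi {Noun}; 8:thograi {Noun}.
If word 4 were Noun, no tagging could satisfy rule 4; so word 4 is Det.
If word 1 were Det, no tagging could satisfy rule 2; so word 1 is Noun.
The only consistent sequence is: Noun Conj Conj Det Det Noun Noun Noun.
Check: rule 1 holds; rule 2 holds; rule 3 holds; rule 4 holds.

Noun Conj Conj Det Det Noun Noun Noun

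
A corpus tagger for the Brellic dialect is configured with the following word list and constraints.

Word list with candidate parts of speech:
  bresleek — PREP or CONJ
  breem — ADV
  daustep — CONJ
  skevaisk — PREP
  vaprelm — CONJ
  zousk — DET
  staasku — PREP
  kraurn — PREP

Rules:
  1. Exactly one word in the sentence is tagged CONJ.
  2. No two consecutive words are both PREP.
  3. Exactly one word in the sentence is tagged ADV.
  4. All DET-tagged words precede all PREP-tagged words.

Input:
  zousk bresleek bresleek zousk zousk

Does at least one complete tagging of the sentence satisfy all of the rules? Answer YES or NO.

Candidates per position — 1:zousk {DET}; 2:bresleek {PREP,CONJ}; 3:bresleek {PREP,CONJ}; 4:zousk {DET}; 5:zousk {DET}.
Rule 3 cannot be satisfied by any choice of tags from the lexicon.
So there is no consistent tagging.

NO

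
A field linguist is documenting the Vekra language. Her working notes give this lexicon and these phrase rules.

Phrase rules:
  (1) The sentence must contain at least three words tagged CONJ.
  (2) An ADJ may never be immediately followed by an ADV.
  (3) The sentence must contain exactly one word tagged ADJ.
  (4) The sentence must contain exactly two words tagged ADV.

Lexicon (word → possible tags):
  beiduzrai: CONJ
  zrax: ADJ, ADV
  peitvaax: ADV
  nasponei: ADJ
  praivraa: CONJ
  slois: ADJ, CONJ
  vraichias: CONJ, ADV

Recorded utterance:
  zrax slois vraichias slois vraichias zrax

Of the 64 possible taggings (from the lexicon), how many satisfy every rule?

6

Candidates per position — 1:zrax {ADJ,ADV}; 2:slois {ADJ,CONJ}; 3:vraichias {CONJ,ADV}; 4:slois {ADJ,CONJ}; 5:vraichias {CONJ,ADV}; 6:zrax {ADJ,ADV}.
There are 64 candidate sequences in total.
Checking each against the rules leaves 6 sequences.
Count = 6.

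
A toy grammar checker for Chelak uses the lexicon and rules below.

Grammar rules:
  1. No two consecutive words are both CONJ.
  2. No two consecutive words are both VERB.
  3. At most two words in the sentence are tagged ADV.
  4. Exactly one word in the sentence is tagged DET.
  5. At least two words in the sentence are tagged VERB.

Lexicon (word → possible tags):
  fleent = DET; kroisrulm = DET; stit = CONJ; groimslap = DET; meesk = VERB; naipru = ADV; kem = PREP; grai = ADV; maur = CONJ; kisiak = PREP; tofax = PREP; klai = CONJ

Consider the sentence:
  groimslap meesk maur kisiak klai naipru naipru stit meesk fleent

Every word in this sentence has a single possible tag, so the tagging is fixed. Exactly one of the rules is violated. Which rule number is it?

4

Fixed tagging: DET VERB CONJ PREP CONJ ADV ADV CONJ VERB DET.
Applying the rules: R1 ✓, R2 ✓, R3 ✓, R4 ✗, R5 ✓.
Only rule 4 fails.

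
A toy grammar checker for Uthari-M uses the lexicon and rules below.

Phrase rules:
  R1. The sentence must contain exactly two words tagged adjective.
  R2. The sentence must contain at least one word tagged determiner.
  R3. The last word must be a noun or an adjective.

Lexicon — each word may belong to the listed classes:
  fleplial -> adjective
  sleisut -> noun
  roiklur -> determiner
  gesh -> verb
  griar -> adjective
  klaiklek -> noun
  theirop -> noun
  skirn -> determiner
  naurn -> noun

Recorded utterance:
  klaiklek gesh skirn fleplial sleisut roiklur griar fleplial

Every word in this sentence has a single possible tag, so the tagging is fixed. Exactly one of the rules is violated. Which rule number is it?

1

Fixed tagging: noun verb determiner adjective noun determiner adjective adjective.
Applying the rules: R1 ✗, R2 ✓, R3 ✓.
Only rule 1 fails.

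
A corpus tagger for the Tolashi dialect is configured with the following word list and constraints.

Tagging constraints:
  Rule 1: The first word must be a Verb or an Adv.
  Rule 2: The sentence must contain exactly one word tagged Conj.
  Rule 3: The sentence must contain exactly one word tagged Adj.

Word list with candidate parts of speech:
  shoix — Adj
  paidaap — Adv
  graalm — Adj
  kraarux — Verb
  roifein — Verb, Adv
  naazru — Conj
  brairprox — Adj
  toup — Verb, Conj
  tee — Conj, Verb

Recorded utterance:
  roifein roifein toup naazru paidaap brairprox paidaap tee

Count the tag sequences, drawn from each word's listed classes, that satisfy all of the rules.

Candidates per position — 1:roifein {Verb,Adv}; 2:roifein {Verb,Adv}; 3:toup {Verb,Conj}; 4:naazru {Conj}; 5:paidaap {Adv}; 6:brairprox {Adj}; 7:paidaap {Adv}; 8:tee {Conj,Verb}.
There are 16 candidate sequences in total.
The sequences that satisfy every rule: Verb Verb Verb Conj Adv Adj Adv Verb; Verb Adv Verb Conj Adv Adj Adv Verb; Adv Verb Verb Conj Adv Adj Adv Verb; Adv Adv Verb Conj Adv Adj Adv Verb.
Count = 4.

4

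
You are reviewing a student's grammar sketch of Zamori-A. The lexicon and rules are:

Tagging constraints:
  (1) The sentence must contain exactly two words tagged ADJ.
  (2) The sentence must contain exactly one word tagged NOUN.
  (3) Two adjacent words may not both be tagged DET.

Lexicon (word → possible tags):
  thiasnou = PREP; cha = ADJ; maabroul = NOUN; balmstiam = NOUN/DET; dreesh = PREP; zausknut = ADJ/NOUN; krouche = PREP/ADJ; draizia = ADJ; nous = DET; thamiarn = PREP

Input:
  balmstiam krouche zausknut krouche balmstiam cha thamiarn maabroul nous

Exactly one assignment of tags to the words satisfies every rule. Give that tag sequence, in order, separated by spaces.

Candidates per position — 1:balmstiam {NOUN,DET}; 2:krouche {PREP,ADJ}; 3:zausknut {ADJ,NOUN}; 4:krouche {PREP,ADJ}; 5:balmstiam {NOUN,DET}; 6:cha {ADJ}; 7:thamiarn {PREP}; 8:maabroul {NOUN}; 9:nous {DET}.
Position 1: tagging it NOUN would leave rule 2 unsatisfiable, so it must be DET.
Position 3: tagging it NOUN would leave rule 2 unsatisfiable, so it must be ADJ.
Position 4: tagging it ADJ would leave rule 1 unsatisfiable, so it must be PREP.
Position 5: tagging it NOUN would leave rule 2 unsatisfiable, so it must be DET.
Position 2: tagging it ADJ would leave rule 1 unsatisfiable, so it must be PREP.
That leaves exactly one tagging: DET PREP ADJ PREP DET ADJ PREP NOUN DET.
Check: rule 1 holds; rule 2 holds; rule 3 holds.

DET PREP ADJ PREP DET ADJ PREP NOUN DET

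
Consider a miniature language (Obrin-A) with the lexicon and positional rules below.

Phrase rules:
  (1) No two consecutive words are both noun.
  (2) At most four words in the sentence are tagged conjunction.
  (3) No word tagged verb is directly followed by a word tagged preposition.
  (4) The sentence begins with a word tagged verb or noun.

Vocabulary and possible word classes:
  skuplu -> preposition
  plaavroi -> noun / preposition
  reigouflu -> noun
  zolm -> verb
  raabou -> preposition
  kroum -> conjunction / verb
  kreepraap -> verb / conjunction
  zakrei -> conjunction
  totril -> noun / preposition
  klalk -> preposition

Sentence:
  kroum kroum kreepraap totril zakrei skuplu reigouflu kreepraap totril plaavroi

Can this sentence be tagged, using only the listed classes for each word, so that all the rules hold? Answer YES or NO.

Candidates per position — 1:kroum {conjunction,verb}; 2:kroum {conjunction,verb}; 3:kreepraap {verb,conjunction}; 4:totril {noun,preposition}; 5:zakrei {conjunction}; 6:skuplu {preposition}; 7:reigouflu {noun}; 8:kreepraap {verb,conjunction}; 9:totril {noun,preposition}; 10:plaavroi {noun,preposition}.
One satisfying assignment: verb conjunction conjunction noun conjunction preposition noun verb noun preposition.
Check: rule 1 holds; rule 2 holds; rule 3 holds; rule 4 holds.

YES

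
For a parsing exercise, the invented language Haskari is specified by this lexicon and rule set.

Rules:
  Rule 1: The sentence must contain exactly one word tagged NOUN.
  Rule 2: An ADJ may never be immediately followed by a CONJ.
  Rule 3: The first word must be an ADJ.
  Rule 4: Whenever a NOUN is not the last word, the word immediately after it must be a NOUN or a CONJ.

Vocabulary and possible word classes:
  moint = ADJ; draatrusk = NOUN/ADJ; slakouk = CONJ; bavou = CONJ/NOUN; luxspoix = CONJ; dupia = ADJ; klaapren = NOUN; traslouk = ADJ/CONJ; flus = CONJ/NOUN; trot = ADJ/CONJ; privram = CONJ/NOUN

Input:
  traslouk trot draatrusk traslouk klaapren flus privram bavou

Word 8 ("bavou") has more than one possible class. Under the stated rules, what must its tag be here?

CONJ

Candidates per position — 1:traslouk {ADJ,CONJ}; 2:trot {ADJ,CONJ}; 3:draatrusk {NOUN,ADJ}; 4:traslouk {ADJ,CONJ}; 5:klaapren {NOUN}; 6:flus {CONJ,NOUN}; 7:privram {CONJ,NOUN}; 8:bavou {CONJ,NOUN}.
Word 1 cannot be CONJ — rule 3 would then fail for every completion. It is ADJ.
Word 2 cannot be CONJ — rule 2 would then fail for every completion. It is ADJ.
Word 3 cannot be NOUN — rule 1 would then fail for every completion. It is ADJ.
Word 4 cannot be CONJ — rule 2 would then fail for every completion. It is ADJ.
Word 6 cannot be NOUN — rule 1 would then fail for every completion. It is CONJ.
Word 7 cannot be NOUN — rule 1 would then fail for every completion. It is CONJ.
Word 8 cannot be NOUN — rule 1 would then fail for every completion. It is CONJ.
So the tagging must be: ADJ ADJ ADJ ADJ NOUN CONJ CONJ CONJ.
Verifying each rule — rule 1 ✓; rule 2 ✓; rule 3 ✓; rule 4 ✓.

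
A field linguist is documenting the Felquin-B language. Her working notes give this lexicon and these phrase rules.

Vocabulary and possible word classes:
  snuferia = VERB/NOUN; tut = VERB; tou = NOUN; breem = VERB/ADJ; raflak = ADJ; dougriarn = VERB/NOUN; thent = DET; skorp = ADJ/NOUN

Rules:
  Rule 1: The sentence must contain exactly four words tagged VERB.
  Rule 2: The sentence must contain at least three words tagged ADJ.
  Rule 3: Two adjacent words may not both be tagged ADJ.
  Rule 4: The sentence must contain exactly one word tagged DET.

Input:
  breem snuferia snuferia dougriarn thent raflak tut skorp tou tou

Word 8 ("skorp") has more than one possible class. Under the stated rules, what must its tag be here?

ADJ

Candidates per position — 1:breem {VERB,ADJ}; 2:snuferia {VERB,NOUN}; 3:snuferia {VERB,NOUN}; 4:dougriarn {VERB,NOUN}; 5:thent {DET}; 6:raflak {ADJ}; 7:tut {VERB}; 8:skorp {ADJ,NOUN}; 9:tou {NOUN}; 10:tou {NOUN}.
Position 1: VERB is ruled out by rule 2; that leaves ADJ.
Position 2: NOUN is ruled out by rule 1; that leaves VERB.
Position 3: NOUN is ruled out by rule 1; that leaves VERB.
Position 4: NOUN is ruled out by rule 1; that leaves VERB.
Position 8: NOUN is ruled out by rule 2; that leaves ADJ.
That leaves exactly one tagging: ADJ VERB VERB VERB DET ADJ VERB ADJ NOUN NOUN.
Verifying each rule — rule 1 ✓; rule 2 ✓; rule 3 ✓; rule 4 ✓.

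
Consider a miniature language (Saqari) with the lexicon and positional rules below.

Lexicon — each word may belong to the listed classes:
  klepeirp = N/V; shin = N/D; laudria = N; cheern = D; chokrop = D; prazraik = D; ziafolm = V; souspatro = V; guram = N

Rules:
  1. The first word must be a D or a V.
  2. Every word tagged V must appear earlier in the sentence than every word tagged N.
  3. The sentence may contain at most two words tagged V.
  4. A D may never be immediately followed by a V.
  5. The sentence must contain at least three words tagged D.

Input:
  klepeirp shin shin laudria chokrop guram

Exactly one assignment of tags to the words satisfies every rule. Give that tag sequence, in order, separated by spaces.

Candidates per position — 1:klepeirp {N,V}; 2:shin {N,D}; 3:shin {N,D}; 4:laudria {N}; 5:chokrop {D}; 6:guram {N}.
If word 1 were N, no tagging could satisfy rule 1; so word 1 is V.
If word 2 were N, no tagging could satisfy rule 5; so word 2 is D.
If word 3 were N, no tagging could satisfy rule 5; so word 3 is D.
The unique satisfying tagging is: V D D N D N.
Verifying each rule — rule 1 satisfied; rule 2 satisfied; rule 3 satisfied; rule 4 satisfied; rule 5 satisfied.

V D D N D N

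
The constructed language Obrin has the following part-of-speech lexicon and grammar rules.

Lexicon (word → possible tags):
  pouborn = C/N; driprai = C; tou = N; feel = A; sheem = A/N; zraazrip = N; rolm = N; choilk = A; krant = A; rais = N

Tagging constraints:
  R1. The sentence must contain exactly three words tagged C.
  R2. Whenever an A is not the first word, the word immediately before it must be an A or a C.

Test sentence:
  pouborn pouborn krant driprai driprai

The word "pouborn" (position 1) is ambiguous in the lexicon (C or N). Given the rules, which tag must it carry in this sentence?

Candidates per position — 1:pouborn {C,N}; 2:pouborn {C,N}; 3:krant {A}; 4:driprai {C}; 5:driprai {C}.
Position 2: tagging it N would leave rule 2 unsatisfiable, so it must be C.
Position 1: tagging it C would leave rule 1 unsatisfiable, so it must be N.
So the tagging must be: N C A C C.
Check: rule 1 satisfied; rule 2 satisfied.

N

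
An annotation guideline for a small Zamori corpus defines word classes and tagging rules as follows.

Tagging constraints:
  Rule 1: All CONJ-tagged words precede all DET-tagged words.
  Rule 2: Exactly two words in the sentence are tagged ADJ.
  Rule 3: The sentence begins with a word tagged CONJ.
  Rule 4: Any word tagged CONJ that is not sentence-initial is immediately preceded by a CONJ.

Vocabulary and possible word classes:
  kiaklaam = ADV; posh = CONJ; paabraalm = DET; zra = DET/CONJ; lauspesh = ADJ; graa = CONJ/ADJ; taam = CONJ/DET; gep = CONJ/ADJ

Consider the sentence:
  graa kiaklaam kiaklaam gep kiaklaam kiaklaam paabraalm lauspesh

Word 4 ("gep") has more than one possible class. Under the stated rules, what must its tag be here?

ADJ

Candidates per position — 1:graa {CONJ,ADJ}; 2:kiaklaam {ADV}; 3:kiaklaam {ADV}; 4:gep {CONJ,ADJ}; 5:kiaklaam {ADV}; 6:kiaklaam {ADV}; 7:paabraalm {DET}; 8:lauspesh {ADJ}.
Position 1: tagging it ADJ would leave rule 3 unsatisfiable, so it must be CONJ.
Position 4: tagging it CONJ would leave rule 2 unsatisfiable, so it must be ADJ.
So the tagging must be: CONJ ADV ADV ADJ ADV ADV DET ADJ.
Checking: rule 1 holds; rule 2 holds; rule 3 holds; rule 4 holds.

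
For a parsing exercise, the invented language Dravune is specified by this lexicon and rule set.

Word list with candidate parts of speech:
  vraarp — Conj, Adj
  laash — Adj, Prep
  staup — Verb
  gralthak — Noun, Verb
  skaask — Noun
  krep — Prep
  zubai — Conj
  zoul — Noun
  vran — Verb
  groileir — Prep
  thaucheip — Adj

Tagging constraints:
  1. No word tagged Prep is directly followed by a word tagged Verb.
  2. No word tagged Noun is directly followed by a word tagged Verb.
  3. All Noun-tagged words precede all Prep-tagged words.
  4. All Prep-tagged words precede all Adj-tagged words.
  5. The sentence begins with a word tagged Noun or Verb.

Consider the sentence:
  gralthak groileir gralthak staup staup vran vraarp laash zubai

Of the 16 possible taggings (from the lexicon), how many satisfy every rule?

0

Candidates per position — 1:gralthak {Noun,Verb}; 2:groileir {Prep}; 3:gralthak {Noun,Verb}; 4:staup {Verb}; 5:staup {Verb}; 6:vran {Verb}; 7:vraarp {Conj,Adj}; 8:laash {Adj,Prep}; 9:zubai {Conj}.
There are 16 candidate sequences in total.
Every candidate sequence violates at least one rule; no consistent tagging exists.
Count = 0.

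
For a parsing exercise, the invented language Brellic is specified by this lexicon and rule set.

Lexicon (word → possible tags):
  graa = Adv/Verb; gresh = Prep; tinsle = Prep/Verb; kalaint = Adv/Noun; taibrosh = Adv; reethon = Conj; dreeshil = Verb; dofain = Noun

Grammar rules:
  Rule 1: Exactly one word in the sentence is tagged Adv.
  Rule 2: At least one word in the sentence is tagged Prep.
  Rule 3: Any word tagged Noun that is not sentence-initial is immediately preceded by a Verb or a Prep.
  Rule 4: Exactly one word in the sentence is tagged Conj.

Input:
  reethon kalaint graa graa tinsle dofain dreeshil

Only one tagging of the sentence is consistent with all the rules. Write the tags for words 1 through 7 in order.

Candidates per position — 1:reethon {Conj}; 2:kalaint {Adv,Noun}; 3:graa {Adv,Verb}; 4:graa {Adv,Verb}; 5:tinsle {Prep,Verb}; 6:dofain {Noun}; 7:dreeshil {Verb}.
At position 2, choosing Noun makes rule 3 impossible to satisfy; hence Adv.
At position 3, choosing Adv makes rule 1 impossible to satisfy; hence Verb.
At position 4, choosing Adv makes rule 1 impossible to satisfy; hence Verb.
At position 5, choosing Verb makes rule 2 impossible to satisfy; hence Prep.
The unique satisfying tagging is: Conj Adv Verb Verb Prep Noun Verb.
Rule-by-rule: rule 1 holds; rule 2 holds; rule 3 holds; rule 4 holds.

Conj Adv Verb Verb Prep Noun Verb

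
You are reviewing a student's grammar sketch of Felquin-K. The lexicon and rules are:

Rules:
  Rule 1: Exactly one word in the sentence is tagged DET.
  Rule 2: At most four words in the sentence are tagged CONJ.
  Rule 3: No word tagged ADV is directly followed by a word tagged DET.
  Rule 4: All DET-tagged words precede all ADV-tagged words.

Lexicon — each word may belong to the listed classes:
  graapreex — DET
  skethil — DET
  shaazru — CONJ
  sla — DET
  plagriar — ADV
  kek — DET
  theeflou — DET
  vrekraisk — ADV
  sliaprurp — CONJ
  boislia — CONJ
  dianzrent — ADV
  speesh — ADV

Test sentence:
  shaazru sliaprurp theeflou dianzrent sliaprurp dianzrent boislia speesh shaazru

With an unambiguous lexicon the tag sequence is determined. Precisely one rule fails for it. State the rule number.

2

Fixed tagging: CONJ CONJ DET ADV CONJ ADV CONJ ADV CONJ.
Checking each rule: R1 pass, R2 fail, R3 pass, R4 pass.
Only rule 2 fails.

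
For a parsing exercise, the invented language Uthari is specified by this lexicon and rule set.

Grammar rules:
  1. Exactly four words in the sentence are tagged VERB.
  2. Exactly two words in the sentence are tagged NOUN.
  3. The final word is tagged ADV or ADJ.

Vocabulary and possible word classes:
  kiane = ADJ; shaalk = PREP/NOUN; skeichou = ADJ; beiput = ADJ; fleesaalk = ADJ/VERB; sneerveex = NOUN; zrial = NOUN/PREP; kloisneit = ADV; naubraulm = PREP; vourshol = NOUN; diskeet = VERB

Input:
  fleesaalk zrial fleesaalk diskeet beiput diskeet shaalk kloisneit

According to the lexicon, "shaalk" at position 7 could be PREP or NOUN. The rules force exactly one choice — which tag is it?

Candidates per position — 1:fleesaalk {ADJ,VERB}; 2:zrial {NOUN,PREP}; 3:fleesaalk {ADJ,VERB}; 4:diskeet {VERB}; 5:beiput {ADJ}; 6:diskeet {VERB}; 7:shaalk {PREP,NOUN}; 8:kloisneit {ADV}.
Position 1: ADJ is ruled out by rule 1; that leaves VERB.
Position 2: PREP is ruled out by rule 2; that leaves NOUN.
Position 3: ADJ is ruled out by rule 1; that leaves VERB.
Position 7: PREP is ruled out by rule 2; that leaves NOUN.
That leaves exactly one tagging: VERB NOUN VERB VERB ADJ VERB NOUN ADV.
Checking: rule 1 ok; rule 2 ok; rule 3 ok.

NOUN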